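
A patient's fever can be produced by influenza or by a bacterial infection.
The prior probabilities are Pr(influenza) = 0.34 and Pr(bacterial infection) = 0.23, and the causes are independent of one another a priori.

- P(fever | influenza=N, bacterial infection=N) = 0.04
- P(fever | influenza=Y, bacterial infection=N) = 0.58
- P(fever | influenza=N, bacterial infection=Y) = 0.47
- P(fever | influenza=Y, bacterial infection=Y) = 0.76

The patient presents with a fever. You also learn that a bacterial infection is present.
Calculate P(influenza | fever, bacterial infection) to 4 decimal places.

Numerator (weight on configurations with influenza): 0.76*0.34 = 0.258400
Normalizer over all consistent configurations: 0.47*0.66 + 0.76*0.34 = 0.568600
Posterior = 0.258400 / 0.568600 ≈ 0.4544

P(influenza | fever, bacterial infection) ≈ 0.4544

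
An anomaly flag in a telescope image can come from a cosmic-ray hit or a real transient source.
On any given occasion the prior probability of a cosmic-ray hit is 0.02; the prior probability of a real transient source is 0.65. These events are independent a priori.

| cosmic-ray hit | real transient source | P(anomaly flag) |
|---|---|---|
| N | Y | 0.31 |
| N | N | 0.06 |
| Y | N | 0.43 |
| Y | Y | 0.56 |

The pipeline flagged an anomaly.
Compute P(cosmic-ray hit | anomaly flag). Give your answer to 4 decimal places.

P(anomaly flag) = 0.06×0.98×0.35 + 0.31×0.98×0.65 + 0.43×0.02×0.35 + 0.56×0.02×0.65 = 0.020580 + 0.197470 + 0.003010 + 0.007280 = 0.228340
Of this, 0.010290 comes from 0.003010 + 0.007280 (the cosmic-ray hit=true cases).
Hence the posterior is 0.010290/0.228340 ≈ 0.0451.

P(cosmic-ray hit | anomaly flag) ≈ 0.0451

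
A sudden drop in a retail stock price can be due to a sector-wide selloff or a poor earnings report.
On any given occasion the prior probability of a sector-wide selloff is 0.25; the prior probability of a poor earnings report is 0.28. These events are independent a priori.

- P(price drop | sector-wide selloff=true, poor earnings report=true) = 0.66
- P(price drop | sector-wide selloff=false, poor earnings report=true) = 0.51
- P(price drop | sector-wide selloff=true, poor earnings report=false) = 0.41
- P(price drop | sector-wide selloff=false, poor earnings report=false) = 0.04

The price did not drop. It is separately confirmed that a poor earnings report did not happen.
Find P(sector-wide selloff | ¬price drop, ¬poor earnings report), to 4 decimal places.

P(sector-wide selloff | ¬price drop, ¬poor earnings report) ≈ 0.1700

P(¬price drop | ¬poor earnings report) = 0.96*0.75 + 0.59*0.25 = 0.720000 + 0.147500 = 0.867500
The sector-wide selloff-present share is 0.59*0.25 = 0.147500.
Hence the posterior is 0.147500/0.867500 ≈ 0.1700.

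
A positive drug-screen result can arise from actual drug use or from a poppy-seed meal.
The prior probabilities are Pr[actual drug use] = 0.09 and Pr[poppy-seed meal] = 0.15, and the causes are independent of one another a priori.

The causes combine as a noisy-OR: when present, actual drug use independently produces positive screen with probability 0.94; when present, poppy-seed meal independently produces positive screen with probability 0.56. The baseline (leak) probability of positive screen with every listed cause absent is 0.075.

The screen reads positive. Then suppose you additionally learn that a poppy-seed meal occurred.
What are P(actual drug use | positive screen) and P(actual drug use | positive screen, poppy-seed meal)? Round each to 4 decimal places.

Under noisy-OR, P(positive screen | causes) = 1 − (1−0.075)·∏(1−qᵢ) over the active causes.
P(positive screen) = 0.075*0.91*0.85 + 0.593*0.91*0.15 + 0.9445*0.09*0.85 + 0.97558*0.09*0.15 = 0.058013 + 0.080944 + 0.072254 + 0.013170 = 0.224381
Restricting to configurations with actual drug use present: 0.072254 + 0.013170 = 0.085424.
P(actual drug use | positive screen) = 0.085424 / 0.224381 ≈ 0.3807

Now condition on the additional information:
Weight on actual drug use=true, given the evidence: 0.97558·0.09 = 0.087802
Denominator P(positive screen | poppy-seed meal): 0.593·0.91 + 0.97558·0.09 = 0.627432
P(actual drug use | positive screen, poppy-seed meal) = 0.087802/0.627432 ≈ 0.1399
— poppy-seed meal explains away the evidence for actual drug use.

P(actual drug use | positive screen) ≈ 0.3807; P(actual drug use | positive screen, poppy-seed meal) ≈ 0.1399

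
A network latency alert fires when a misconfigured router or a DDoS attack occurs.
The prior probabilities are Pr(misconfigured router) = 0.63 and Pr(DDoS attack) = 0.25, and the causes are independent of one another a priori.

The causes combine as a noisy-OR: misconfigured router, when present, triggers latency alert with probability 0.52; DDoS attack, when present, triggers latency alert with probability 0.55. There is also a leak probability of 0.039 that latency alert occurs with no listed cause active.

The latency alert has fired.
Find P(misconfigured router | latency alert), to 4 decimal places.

P(misconfigured router | latency alert) ≈ 0.8570

Under noisy-OR, P(latency alert | causes) = 1 − (1−0.039)·∏(1−qᵢ) over the active causes.
P(latency alert) = 0.039*0.37*0.75 + 0.56755*0.37*0.25 + 0.53872*0.63*0.75 + 0.792424*0.63*0.25 = 0.010823 + 0.052498 + 0.254545 + 0.124807 = 0.442673
The misconfigured router-present share is 0.254545 + 0.124807 = 0.379352.
Hence the posterior is 0.379352/0.442673 ≈ 0.8570.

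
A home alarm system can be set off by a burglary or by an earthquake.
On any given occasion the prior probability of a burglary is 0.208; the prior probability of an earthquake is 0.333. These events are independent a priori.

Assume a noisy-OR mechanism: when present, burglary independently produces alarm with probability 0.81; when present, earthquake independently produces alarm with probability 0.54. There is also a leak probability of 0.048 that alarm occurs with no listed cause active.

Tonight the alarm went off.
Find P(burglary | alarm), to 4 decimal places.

P(burglary | alarm) ≈ 0.5051

Under noisy-OR, P(alarm | causes) = 1 − (1−0.048)·∏(1−qᵢ) over the active causes.
Enumerate the 4 (burglary, earthquake) configurations and weight by the priors:
  P(alarm) = 0.048×0.792×0.667 + 0.56208×0.792×0.333 + 0.81912×0.208×0.667 + 0.916795×0.208×0.333
        = 0.025357 + 0.148241 + 0.113641 + 0.063501 = 0.350740
Keeping only the burglary-present terms gives 0.177142, so
  P(burglary | alarm) = 0.177142 / 0.350740 ≈ 0.5051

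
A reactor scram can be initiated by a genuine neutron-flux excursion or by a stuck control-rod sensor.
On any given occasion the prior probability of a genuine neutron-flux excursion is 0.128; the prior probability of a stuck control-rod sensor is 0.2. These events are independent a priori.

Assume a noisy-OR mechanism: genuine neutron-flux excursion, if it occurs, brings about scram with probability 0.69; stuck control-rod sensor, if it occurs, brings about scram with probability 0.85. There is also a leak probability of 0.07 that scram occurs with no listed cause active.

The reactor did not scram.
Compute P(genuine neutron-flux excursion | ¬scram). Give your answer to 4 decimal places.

P(genuine neutron-flux excursion | ¬scram) ≈ 0.0435

Under noisy-OR, P(scram | causes) = 1 − (1−0.07)·∏(1−qᵢ) over the active causes.
Sum P(¬scram|·) weighted by the priors over the 4 (genuine neutron-flux excursion, stuck control-rod sensor) configurations:
  P(¬scram) = 0.93×0.872×0.8 + 0.1395×0.872×0.2 + 0.2883×0.128×0.8 + 0.043245×0.128×0.2
        = 0.648768 + 0.024329 + 0.029522 + 0.001107 = 0.703726
The terms with genuine neutron-flux excursion present sum to 0.030629, so
  P(genuine neutron-flux excursion | ¬scram) = 0.030629 / 0.703726 ≈ 0.0435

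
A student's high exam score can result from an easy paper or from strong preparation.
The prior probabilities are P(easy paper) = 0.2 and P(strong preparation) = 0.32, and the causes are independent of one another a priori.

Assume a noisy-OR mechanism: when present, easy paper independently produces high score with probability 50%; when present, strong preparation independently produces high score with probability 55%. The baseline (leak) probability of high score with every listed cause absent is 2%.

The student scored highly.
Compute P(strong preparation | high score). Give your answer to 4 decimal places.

Under noisy-OR, P(high score | causes) = 1 − (1−0.02)·∏(1−qᵢ) over the active causes.
Sum P(high score|·) weighted by the priors over the 4 (easy paper, strong preparation) configurations:
  P(high score) = 0.02×0.8×0.68 + 0.559×0.8×0.32 + 0.51×0.2×0.68 + 0.7795×0.2×0.32
        = 0.010880 + 0.143104 + 0.069360 + 0.049888 = 0.273232
Keeping only the strong preparation-present terms gives 0.192992, so
  P(strong preparation | high score) = 0.192992 / 0.273232 ≈ 0.7063

P(strong preparation | high score) ≈ 0.7063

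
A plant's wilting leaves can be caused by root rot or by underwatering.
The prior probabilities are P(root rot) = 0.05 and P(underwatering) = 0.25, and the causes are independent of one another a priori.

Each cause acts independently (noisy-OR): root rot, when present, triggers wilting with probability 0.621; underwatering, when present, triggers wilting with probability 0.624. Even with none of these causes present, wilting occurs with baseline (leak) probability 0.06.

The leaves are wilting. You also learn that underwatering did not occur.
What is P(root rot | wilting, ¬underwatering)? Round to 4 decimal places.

P(root rot | wilting, ¬underwatering) ≈ 0.3609

Under noisy-OR, P(wilting | causes) = 1 − (1−0.06)·∏(1−qᵢ) over the active causes.
Numerator (weight on configurations with root rot): 0.64374·0.05 = 0.032187
Normalizer over all consistent configurations: 0.06·0.95 + 0.64374·0.05 = 0.089187
Posterior = 0.032187 / 0.089187 ≈ 0.3609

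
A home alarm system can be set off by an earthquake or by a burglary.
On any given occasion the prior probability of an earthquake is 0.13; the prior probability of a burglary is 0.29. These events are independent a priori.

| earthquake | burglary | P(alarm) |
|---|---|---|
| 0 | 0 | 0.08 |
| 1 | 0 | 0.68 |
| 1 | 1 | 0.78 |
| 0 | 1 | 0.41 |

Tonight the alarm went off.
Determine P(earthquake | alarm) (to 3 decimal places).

By total probability over the 4 (earthquake, burglary) configurations:
  P(alarm) = 0.08·0.87·0.71 + 0.41·0.87·0.29 + 0.68·0.13·0.71 + 0.78·0.13·0.29
        = 0.049416 + 0.103443 + 0.062764 + 0.029406 = 0.245029
Keeping only the earthquake-present terms gives 0.092170, so
  P(earthquake | alarm) = 0.092170 / 0.245029 ≈ 0.376

P(earthquake | alarm) ≈ 0.376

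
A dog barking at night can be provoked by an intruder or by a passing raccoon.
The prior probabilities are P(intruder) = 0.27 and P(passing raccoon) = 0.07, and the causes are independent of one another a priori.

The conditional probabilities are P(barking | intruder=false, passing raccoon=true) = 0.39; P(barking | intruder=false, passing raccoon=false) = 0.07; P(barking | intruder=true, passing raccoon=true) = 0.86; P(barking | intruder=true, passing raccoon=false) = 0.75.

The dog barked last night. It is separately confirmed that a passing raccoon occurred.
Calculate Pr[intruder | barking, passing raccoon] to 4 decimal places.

Weight on intruder=true, given the evidence: 0.86×0.27 = 0.232200
The normalizing constant is 0.39×0.73 + 0.86×0.27 = 0.516900
P(intruder | barking, passing raccoon) = 0.232200/0.516900 ≈ 0.4492

Pr[intruder | barking, passing raccoon] ≈ 0.4492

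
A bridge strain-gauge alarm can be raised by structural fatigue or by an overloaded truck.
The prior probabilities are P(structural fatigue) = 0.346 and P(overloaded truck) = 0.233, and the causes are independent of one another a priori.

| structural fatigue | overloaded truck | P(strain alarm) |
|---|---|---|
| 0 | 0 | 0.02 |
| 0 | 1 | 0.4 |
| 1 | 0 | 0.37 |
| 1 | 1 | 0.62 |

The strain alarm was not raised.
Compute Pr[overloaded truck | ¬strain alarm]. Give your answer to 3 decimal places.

Pr[overloaded truck | ¬strain alarm] ≈ 0.156

Sum P(¬strain alarm|·) weighted by the priors over the 4 (structural fatigue, overloaded truck) configurations:
  P(¬strain alarm) = 0.98×0.654×0.767 + 0.6×0.654×0.233 + 0.63×0.346×0.767 + 0.38×0.346×0.233
        = 0.491586 + 0.091429 + 0.167191 + 0.030635 = 0.780841
The terms with overloaded truck present sum to 0.122064, so
  P(overloaded truck | ¬strain alarm) = 0.122064 / 0.780841 ≈ 0.156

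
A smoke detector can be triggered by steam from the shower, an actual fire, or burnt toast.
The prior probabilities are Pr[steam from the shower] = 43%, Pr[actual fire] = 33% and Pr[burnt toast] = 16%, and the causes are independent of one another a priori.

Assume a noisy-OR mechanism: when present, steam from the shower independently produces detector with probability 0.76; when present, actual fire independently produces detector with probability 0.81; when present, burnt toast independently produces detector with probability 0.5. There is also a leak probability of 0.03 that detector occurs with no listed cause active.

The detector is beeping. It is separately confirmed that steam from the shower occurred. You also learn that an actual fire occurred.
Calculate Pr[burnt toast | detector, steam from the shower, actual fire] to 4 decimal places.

Under noisy-OR, P(detector | causes) = 1 − (1−0.03)·∏(1−qᵢ) over the active causes.
Enumerate both values of burnt toast and weight by the priors:
  P(detector | steam from the shower, actual fire) = 0.955768*0.84 + 0.977884*0.16
        = 0.802845 + 0.156461 = 0.959306
The terms with burnt toast present sum to 0.156461, so
  P(burnt toast | detector, steam from the shower, actual fire) = 0.156461 / 0.959306 ≈ 0.1631

Pr[burnt toast | detector, steam from the shower, actual fire] ≈ 0.1631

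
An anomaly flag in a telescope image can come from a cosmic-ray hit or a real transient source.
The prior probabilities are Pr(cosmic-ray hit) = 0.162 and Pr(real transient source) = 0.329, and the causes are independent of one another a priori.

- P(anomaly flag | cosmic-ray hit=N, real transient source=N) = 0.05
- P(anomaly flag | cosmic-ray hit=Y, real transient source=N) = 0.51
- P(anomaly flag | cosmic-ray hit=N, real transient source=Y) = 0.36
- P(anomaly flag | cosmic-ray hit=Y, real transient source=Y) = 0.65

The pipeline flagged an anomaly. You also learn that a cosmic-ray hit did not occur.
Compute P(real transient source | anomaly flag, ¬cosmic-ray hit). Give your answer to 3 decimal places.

Sum P(anomaly flag|·) weighted by the priors over both values of real transient source:
  P(anomaly flag | ¬cosmic-ray hit) = 0.05·0.671 + 0.36·0.329
        = 0.033550 + 0.118440 = 0.151990
Keeping only the real transient source-present terms gives 0.118440, so
  P(real transient source | anomaly flag, ¬cosmic-ray hit) = 0.118440 / 0.151990 ≈ 0.779

P(real transient source | anomaly flag, ¬cosmic-ray hit) ≈ 0.779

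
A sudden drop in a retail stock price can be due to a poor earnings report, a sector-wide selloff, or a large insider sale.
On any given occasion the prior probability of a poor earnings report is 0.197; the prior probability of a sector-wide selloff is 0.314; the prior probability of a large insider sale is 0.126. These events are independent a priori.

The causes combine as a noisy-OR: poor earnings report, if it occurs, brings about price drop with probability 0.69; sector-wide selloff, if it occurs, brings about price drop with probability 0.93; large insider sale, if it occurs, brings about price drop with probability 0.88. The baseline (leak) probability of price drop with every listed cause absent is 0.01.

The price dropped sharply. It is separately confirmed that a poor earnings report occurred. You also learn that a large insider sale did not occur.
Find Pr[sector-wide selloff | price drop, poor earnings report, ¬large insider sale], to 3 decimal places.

Under noisy-OR, P(price drop | causes) = 1 − (1−0.01)·∏(1−qᵢ) over the active causes.
P(price drop | poor earnings report, ¬large insider sale) = 0.6931*0.686 + 0.978517*0.314 = 0.475467 + 0.307254 = 0.782721
The sector-wide selloff-present share is 0.978517*0.314 = 0.307254.
So P(sector-wide selloff | price drop, poor earnings report, ¬large insider sale) = 0.307254/0.782721 ≈ 0.393.

Pr[sector-wide selloff | price drop, poor earnings report, ¬large insider sale] ≈ 0.393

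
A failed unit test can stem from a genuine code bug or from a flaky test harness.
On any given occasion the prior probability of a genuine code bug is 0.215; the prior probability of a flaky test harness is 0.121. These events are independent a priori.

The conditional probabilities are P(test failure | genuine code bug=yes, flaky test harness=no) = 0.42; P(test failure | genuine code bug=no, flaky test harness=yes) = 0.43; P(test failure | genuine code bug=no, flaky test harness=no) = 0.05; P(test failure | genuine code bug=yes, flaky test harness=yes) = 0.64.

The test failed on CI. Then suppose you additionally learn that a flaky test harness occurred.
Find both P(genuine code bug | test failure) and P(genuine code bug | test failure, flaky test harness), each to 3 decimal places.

By total probability over the 4 (genuine code bug, flaky test harness) configurations:
  P(test failure) = 0.05*0.785*0.879 + 0.43*0.785*0.121 + 0.42*0.215*0.879 + 0.64*0.215*0.121
        = 0.034501 + 0.040844 + 0.079374 + 0.016650 = 0.171369
Configurations with genuine code bug contribute 0.096024, so
  P(genuine code bug | test failure) = 0.096024 / 0.171369 ≈ 0.560

Now also conditioning on flaky test harness=true:
Numerator (weight on configurations with genuine code bug): 0.64*0.215 = 0.137600
The normalizing constant is 0.43*0.785 + 0.64*0.215 = 0.475150
Posterior = 0.137600 / 0.475150 ≈ 0.290

P(genuine code bug | test failure) ≈ 0.560; P(genuine code bug | test failure, flaky test harness) ≈ 0.290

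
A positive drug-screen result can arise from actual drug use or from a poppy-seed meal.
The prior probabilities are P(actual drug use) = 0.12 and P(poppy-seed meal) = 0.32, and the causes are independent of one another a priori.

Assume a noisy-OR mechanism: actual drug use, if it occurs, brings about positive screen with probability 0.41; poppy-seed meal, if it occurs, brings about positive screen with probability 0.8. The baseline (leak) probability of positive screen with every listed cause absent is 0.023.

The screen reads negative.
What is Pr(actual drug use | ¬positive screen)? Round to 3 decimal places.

Pr(actual drug use | ¬positive screen) ≈ 0.074

Under noisy-OR, P(positive screen | causes) = 1 − (1−0.023)·∏(1−qᵢ) over the active causes.
P(¬positive screen) = 0.977·0.88·0.68 + 0.1954·0.88·0.32 + 0.57643·0.12·0.68 + 0.115286·0.12·0.32 = 0.584637 + 0.055025 + 0.047037 + 0.004427 = 0.691126
The actual drug use-present share is 0.047037 + 0.004427 = 0.051464.
P(actual drug use | ¬positive screen) = 0.051464 / 0.691126 ≈ 0.074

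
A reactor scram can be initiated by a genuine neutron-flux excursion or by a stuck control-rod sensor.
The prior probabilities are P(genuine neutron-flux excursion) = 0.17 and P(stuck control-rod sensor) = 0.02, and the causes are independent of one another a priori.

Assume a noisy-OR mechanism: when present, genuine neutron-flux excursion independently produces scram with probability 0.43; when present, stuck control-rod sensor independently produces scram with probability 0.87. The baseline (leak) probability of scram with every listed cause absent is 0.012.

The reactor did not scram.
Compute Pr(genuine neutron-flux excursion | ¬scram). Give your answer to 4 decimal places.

Under noisy-OR, P(scram | causes) = 1 − (1−0.012)·∏(1−qᵢ) over the active causes.
Sum P(¬scram|·) weighted by the priors over the 4 (genuine neutron-flux excursion, stuck control-rod sensor) configurations:
  P(¬scram) = 0.988*0.83*0.98 + 0.12844*0.83*0.02 + 0.56316*0.17*0.98 + 0.073211*0.17*0.02
        = 0.803639 + 0.002132 + 0.093822 + 0.000249 = 0.899842
The terms with genuine neutron-flux excursion present sum to 0.094071, so
  P(genuine neutron-flux excursion | ¬scram) = 0.094071 / 0.899842 ≈ 0.1045

Pr(genuine neutron-flux excursion | ¬scram) ≈ 0.1045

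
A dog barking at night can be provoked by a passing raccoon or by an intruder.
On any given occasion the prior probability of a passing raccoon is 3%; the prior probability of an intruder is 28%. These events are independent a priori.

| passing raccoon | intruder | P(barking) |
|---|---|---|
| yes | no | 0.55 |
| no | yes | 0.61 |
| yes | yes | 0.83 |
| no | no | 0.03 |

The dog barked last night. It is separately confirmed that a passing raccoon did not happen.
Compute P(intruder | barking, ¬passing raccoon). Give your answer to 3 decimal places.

P(intruder | barking, ¬passing raccoon) ≈ 0.888

Weight on intruder=true, given the evidence: 0.61·0.28 = 0.170800
Denominator P(barking | ¬passing raccoon): 0.03·0.72 + 0.61·0.28 = 0.192400
Posterior = 0.170800 / 0.192400 ≈ 0.888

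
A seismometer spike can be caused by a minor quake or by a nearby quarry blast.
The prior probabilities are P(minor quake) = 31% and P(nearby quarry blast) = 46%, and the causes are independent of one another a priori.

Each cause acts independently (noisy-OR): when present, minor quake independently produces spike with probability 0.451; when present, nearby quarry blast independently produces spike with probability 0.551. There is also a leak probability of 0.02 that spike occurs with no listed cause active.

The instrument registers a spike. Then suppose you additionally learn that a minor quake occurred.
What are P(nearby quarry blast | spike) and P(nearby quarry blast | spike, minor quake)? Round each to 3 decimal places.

Under noisy-OR, P(spike | causes) = 1 − (1−0.02)·∏(1−qᵢ) over the active causes.
Enumerate the 4 (minor quake, nearby quarry blast) configurations and weight by the priors:
  P(spike) = 0.02·0.69·0.54 + 0.55998·0.69·0.46 + 0.46198·0.31·0.54 + 0.758429·0.31·0.46
        = 0.007452 + 0.177738 + 0.077335 + 0.108152 = 0.370677
Keeping only the nearby quarry blast-present terms gives 0.285890, so
  P(nearby quarry blast | spike) = 0.285890 / 0.370677 ≈ 0.771

Now condition on the additional information:
Sum P(spike|·) weighted by the priors over both values of nearby quarry blast:
  P(spike | minor quake) = 0.46198·0.54 + 0.758429·0.46
        = 0.249469 + 0.348877 = 0.598346
Configurations with nearby quarry blast contribute 0.348877, so
  P(nearby quarry blast | spike, minor quake) = 0.348877 / 0.598346 ≈ 0.583
The drop from 0.771 to 0.583 is the explaining-away (discounting) effect.

P(nearby quarry blast | spike) ≈ 0.771; P(nearby quarry blast | spike, minor quake) ≈ 0.583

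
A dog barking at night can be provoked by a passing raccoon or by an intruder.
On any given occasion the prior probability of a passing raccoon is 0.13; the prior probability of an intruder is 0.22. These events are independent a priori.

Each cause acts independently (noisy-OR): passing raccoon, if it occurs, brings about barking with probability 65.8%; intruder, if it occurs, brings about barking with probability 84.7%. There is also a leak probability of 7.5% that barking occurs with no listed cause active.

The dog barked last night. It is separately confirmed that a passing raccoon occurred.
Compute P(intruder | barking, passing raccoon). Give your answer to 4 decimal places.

Under noisy-OR, P(barking | causes) = 1 − (1−0.075)·∏(1−qᵢ) over the active causes.
P(barking | passing raccoon) = 0.68365×0.78 + 0.951598×0.22 = 0.533247 + 0.209352 = 0.742599
The intruder-present share is 0.951598×0.22 = 0.209352.
So P(intruder | barking, passing raccoon) = 0.209352/0.742599 ≈ 0.2819.

P(intruder | barking, passing raccoon) ≈ 0.2819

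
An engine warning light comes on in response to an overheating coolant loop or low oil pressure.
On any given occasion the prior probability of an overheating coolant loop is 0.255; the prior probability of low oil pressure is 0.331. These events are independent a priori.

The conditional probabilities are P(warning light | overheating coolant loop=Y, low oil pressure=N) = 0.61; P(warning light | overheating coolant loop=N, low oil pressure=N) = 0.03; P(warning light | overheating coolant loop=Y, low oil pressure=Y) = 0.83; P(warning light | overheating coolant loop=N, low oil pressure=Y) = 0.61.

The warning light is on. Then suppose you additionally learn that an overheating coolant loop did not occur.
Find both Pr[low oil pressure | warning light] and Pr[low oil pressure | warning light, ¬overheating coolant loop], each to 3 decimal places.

For the numerator, keep only low oil pressure=true terms: 0.150423 + 0.070056 = 0.220479
The normalizing constant is 0.03×0.745×0.669 + 0.61×0.745×0.331 + 0.61×0.255×0.669 + 0.83×0.255×0.331 = 0.339494
Posterior = 0.220479 / 0.339494 ≈ 0.649

Now also conditioning on overheating coolant loop≠true:
P(warning light | ¬overheating coolant loop) = 0.03·0.669 + 0.61·0.331 = 0.020070 + 0.201910 = 0.221980
Of this, 0.201910 comes from 0.61·0.331 (the low oil pressure=true cases).
P(low oil pressure | warning light, ¬overheating coolant loop) = 0.201910 / 0.221980 ≈ 0.910

Pr[low oil pressure | warning light] ≈ 0.649; Pr[low oil pressure | warning light, ¬overheating coolant loop] ≈ 0.910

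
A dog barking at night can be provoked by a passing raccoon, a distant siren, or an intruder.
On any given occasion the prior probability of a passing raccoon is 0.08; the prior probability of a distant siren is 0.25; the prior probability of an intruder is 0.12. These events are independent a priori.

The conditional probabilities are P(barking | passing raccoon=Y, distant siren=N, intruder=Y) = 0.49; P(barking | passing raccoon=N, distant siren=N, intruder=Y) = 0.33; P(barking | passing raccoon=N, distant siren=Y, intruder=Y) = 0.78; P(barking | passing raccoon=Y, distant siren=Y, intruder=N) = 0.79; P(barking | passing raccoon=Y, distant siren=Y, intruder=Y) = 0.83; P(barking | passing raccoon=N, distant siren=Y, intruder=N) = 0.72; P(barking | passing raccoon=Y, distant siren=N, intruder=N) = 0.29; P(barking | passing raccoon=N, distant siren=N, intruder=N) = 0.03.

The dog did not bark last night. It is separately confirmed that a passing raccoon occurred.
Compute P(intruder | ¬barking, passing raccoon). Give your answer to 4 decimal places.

By total probability over the 4 (distant siren, intruder) configurations:
  P(¬barking | passing raccoon) = 0.71*0.75*0.88 + 0.51*0.75*0.12 + 0.21*0.25*0.88 + 0.17*0.25*0.12
        = 0.468600 + 0.045900 + 0.046200 + 0.005100 = 0.565800
Configurations with intruder contribute 0.051000, so
  P(intruder | ¬barking, passing raccoon) = 0.051000 / 0.565800 ≈ 0.0901

P(intruder | ¬barking, passing raccoon) ≈ 0.0901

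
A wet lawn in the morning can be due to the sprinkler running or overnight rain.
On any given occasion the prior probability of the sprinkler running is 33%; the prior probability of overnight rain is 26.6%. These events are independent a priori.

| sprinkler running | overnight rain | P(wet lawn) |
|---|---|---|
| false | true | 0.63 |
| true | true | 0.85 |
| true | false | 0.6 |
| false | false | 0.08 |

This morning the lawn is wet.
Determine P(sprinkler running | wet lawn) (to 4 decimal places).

P(sprinkler running | wet lawn) ≈ 0.5919

P(wet lawn) = 0.08×0.67×0.734 + 0.63×0.67×0.266 + 0.6×0.33×0.734 + 0.85×0.33×0.266 = 0.039342 + 0.112279 + 0.145332 + 0.074613 = 0.371566
Of this, 0.219945 comes from 0.145332 + 0.074613 (the sprinkler running=true cases).
Hence the posterior is 0.219945/0.371566 ≈ 0.5919.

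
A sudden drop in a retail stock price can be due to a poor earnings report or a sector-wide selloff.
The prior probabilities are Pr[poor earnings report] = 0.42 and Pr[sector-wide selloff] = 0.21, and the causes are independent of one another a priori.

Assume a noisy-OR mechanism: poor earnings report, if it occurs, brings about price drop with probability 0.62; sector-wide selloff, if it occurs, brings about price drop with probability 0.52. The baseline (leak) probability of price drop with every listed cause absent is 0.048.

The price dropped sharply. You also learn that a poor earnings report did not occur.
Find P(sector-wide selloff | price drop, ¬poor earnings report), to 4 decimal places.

Under noisy-OR, P(price drop | causes) = 1 − (1−0.048)·∏(1−qᵢ) over the active causes.
P(price drop | ¬poor earnings report) = 0.048*0.79 + 0.54304*0.21 = 0.037920 + 0.114038 = 0.151958
Of this, 0.114038 comes from 0.54304*0.21 (the sector-wide selloff=true cases).
Hence the posterior is 0.114038/0.151958 ≈ 0.7505.

P(sector-wide selloff | price drop, ¬poor earnings report) ≈ 0.7505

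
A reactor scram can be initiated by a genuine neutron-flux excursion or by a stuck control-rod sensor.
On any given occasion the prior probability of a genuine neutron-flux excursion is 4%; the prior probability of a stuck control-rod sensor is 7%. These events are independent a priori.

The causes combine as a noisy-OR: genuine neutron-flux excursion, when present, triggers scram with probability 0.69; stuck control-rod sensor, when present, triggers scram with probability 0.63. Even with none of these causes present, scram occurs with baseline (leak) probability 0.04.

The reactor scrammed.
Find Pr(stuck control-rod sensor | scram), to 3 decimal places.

Pr(stuck control-rod sensor | scram) ≈ 0.426

Under noisy-OR, P(scram | causes) = 1 − (1−0.04)·∏(1−qᵢ) over the active causes.
P(scram) = 0.04*0.96*0.93 + 0.6448*0.96*0.07 + 0.7024*0.04*0.93 + 0.889888*0.04*0.07 = 0.035712 + 0.043331 + 0.026129 + 0.002492 = 0.107664
Restricting to configurations with stuck control-rod sensor present: 0.043331 + 0.002492 = 0.045823.
P(stuck control-rod sensor | scram) = 0.045823 / 0.107664 ≈ 0.426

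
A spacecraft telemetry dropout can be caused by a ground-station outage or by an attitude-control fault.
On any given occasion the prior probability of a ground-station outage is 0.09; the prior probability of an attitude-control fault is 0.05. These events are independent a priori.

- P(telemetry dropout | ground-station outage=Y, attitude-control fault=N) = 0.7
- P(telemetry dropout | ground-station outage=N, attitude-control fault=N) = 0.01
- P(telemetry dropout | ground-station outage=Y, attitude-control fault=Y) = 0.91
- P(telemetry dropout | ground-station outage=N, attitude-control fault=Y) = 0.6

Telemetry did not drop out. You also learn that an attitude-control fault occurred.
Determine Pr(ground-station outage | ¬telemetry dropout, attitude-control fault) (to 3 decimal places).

Numerator (weight on configurations with ground-station outage): 0.09·0.09 = 0.008100
Normalizer over all consistent configurations: 0.4·0.91 + 0.09·0.09 = 0.372100
P(ground-station outage | ¬telemetry dropout, attitude-control fault) = 0.008100/0.372100 ≈ 0.022

Pr(ground-station outage | ¬telemetry dropout, attitude-control fault) ≈ 0.022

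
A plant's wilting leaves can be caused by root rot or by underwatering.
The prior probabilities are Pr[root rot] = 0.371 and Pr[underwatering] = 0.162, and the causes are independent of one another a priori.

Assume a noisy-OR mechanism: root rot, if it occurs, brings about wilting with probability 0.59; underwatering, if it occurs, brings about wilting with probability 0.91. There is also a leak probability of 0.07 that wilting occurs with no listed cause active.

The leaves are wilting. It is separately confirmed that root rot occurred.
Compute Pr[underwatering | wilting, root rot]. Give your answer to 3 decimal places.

Under noisy-OR, P(wilting | causes) = 1 − (1−0.07)·∏(1−qᵢ) over the active causes.
For the numerator, keep only underwatering=true terms: 0.965683·0.162 = 0.156441
The normalizing constant is 0.6187·0.838 + 0.965683·0.162 = 0.674912
P(underwatering | wilting, root rot) = 0.156441/0.674912 ≈ 0.232

Pr[underwatering | wilting, root rot] ≈ 0.232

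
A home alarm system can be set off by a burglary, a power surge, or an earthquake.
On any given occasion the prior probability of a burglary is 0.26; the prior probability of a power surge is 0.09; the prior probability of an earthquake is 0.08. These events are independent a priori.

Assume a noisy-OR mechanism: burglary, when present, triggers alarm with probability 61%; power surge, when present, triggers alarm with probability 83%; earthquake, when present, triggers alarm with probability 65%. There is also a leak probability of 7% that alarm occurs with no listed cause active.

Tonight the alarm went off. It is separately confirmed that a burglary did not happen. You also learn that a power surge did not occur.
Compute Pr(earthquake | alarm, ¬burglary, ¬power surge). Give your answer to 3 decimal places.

Pr(earthquake | alarm, ¬burglary, ¬power surge) ≈ 0.456

Under noisy-OR, P(alarm | causes) = 1 − (1−0.07)·∏(1−qᵢ) over the active causes.
Enumerate both values of earthquake and weight by the priors:
  P(alarm | ¬burglary, ¬power surge) = 0.07×0.92 + 0.6745×0.08
        = 0.064400 + 0.053960 = 0.118360
The terms with earthquake present sum to 0.053960, so
  P(earthquake | alarm, ¬burglary, ¬power surge) = 0.053960 / 0.118360 ≈ 0.456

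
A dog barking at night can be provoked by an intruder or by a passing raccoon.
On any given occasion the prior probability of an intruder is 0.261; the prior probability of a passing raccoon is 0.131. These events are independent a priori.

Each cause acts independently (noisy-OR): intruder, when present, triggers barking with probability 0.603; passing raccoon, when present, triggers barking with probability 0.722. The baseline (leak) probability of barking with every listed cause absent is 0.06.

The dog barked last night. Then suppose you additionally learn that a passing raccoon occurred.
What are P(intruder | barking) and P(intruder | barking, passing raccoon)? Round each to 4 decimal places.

P(intruder | barking) ≈ 0.6110; P(intruder | barking, passing raccoon) ≈ 0.3000

Under noisy-OR, P(barking | causes) = 1 − (1−0.06)·∏(1−qᵢ) over the active causes.
For the numerator, keep only intruder=true terms: 0.142168 + 0.030644 = 0.172812
The normalizing constant is 0.06·0.739·0.869 + 0.73868·0.739·0.131 + 0.62682·0.261·0.869 + 0.896256·0.261·0.131 = 0.282854
Posterior = 0.172812 / 0.282854 ≈ 0.6110

With the extra evidence:
Sum P(barking|·) weighted by the priors over both values of intruder:
  P(barking | passing raccoon) = 0.73868*0.739 + 0.896256*0.261
        = 0.545885 + 0.233923 = 0.779808
Configurations with intruder contribute 0.233923, so
  P(intruder | barking, passing raccoon) = 0.233923 / 0.779808 ≈ 0.3000
— passing raccoon explains away the evidence for intruder.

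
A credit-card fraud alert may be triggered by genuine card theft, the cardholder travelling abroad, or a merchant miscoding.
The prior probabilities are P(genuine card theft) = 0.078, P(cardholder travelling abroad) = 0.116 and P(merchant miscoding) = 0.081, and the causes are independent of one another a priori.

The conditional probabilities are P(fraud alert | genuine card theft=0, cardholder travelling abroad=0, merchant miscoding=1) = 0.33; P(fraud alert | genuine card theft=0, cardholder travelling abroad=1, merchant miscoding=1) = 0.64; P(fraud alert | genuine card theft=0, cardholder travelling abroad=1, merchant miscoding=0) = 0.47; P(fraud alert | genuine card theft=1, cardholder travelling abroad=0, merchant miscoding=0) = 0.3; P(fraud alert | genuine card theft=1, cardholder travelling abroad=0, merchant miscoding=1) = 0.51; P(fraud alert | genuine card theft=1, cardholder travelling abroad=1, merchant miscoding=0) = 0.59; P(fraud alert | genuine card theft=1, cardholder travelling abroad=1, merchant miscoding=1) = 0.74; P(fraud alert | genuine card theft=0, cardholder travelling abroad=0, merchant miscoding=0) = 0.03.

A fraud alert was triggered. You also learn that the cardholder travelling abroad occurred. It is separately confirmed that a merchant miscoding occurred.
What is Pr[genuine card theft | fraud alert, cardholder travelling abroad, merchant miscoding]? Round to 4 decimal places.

Weight on genuine card theft=true, given the evidence: 0.74*0.078 = 0.057720
Normalizer over all consistent configurations: 0.64*0.922 + 0.74*0.078 = 0.647800
Posterior = 0.057720 / 0.647800 ≈ 0.0891

Pr[genuine card theft | fraud alert, cardholder travelling abroad, merchant miscoding] ≈ 0.0891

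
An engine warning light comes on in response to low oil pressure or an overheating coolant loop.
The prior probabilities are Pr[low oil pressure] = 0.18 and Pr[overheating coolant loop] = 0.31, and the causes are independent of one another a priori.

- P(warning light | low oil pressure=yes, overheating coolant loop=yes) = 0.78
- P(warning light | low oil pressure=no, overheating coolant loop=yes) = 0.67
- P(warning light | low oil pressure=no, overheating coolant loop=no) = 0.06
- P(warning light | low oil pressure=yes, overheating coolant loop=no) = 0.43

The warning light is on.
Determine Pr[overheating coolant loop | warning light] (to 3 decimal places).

P(warning light) = 0.06*0.82*0.69 + 0.67*0.82*0.31 + 0.43*0.18*0.69 + 0.78*0.18*0.31 = 0.033948 + 0.170314 + 0.053406 + 0.043524 = 0.301192
Restricting to configurations with overheating coolant loop present: 0.170314 + 0.043524 = 0.213838.
So P(overheating coolant loop | warning light) = 0.213838/0.301192 ≈ 0.710.

Pr[overheating coolant loop | warning light] ≈ 0.710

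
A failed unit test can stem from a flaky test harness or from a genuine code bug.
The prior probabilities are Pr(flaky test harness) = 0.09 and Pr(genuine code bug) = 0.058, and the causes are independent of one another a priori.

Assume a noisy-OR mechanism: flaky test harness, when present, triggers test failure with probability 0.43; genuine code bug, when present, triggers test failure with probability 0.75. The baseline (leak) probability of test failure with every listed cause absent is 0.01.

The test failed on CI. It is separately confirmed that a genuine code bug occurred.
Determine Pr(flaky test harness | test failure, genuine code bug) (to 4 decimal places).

Under noisy-OR, P(test failure | causes) = 1 − (1−0.01)·∏(1−qᵢ) over the active causes.
Enumerate both values of flaky test harness and weight by the priors:
  P(test failure | genuine code bug) = 0.7525×0.91 + 0.858925×0.09
        = 0.684775 + 0.077303 = 0.762078
Keeping only the flaky test harness-present terms gives 0.077303, so
  P(flaky test harness | test failure, genuine code bug) = 0.077303 / 0.762078 ≈ 0.1014

Pr(flaky test harness | test failure, genuine code bug) ≈ 0.1014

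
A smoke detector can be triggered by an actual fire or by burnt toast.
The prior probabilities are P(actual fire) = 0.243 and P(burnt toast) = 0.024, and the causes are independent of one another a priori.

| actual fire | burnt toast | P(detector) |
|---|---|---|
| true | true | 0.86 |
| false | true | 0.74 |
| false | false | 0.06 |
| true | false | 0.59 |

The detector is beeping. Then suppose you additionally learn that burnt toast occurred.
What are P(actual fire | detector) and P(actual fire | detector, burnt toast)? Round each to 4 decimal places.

By total probability over the 4 (actual fire, burnt toast) configurations:
  P(detector) = 0.06·0.757·0.976 + 0.74·0.757·0.024 + 0.59·0.243·0.976 + 0.86·0.243·0.024
        = 0.044330 + 0.013444 + 0.139929 + 0.005016 = 0.202719
Configurations with actual fire contribute 0.144945, so
  P(actual fire | detector) = 0.144945 / 0.202719 ≈ 0.7150

With the extra evidence:
Enumerate both values of actual fire and weight by the priors:
  P(detector | burnt toast) = 0.74×0.757 + 0.86×0.243
        = 0.560180 + 0.208980 = 0.769160
The terms with actual fire present sum to 0.208980, so
  P(actual fire | detector, burnt toast) = 0.208980 / 0.769160 ≈ 0.2717
— burnt toast explains away the evidence for actual fire.

P(actual fire | detector) ≈ 0.7150; P(actual fire | detector, burnt toast) ≈ 0.2717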